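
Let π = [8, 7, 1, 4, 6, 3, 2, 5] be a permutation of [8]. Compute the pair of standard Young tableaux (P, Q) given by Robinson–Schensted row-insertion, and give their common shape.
P = [1, 2, 5] / [3, 6] / [4] / [7] / [8];  Q = [1, 4, 5] / [2, 8] / [3] / [6] / [7];  common shape = (3, 2, 1, 1, 1)

Row-insert the values π_1, π_2, … into P one at a time, bumping the leftmost entry strictly greater than the inserted value down to the next row. The recording tableau Q records, in position (i, j), the step at which that cell was added to P.
  Insert 8 (step 1): P = [8];  Q = [1]
  Insert 7 (step 2): P = [7] / [8];  Q = [1] / [2]
  Insert 1 (step 3): P = [1] / [7] / [8];  Q = [1] / [2] / [3]
  Insert 4 (step 4): P = [1, 4] / [7] / [8];  Q = [1, 4] / [2] / [3]
  Insert 6 (step 5): P = [1, 4, 6] / [7] / [8];  Q = [1, 4, 5] / [2] / [3]
  Insert 3 (step 6): P = [1, 3, 6] / [4] / [7] / [8];  Q = [1, 4, 5] / [2] / [3] / [6]
  Insert 2 (step 7): P = [1, 2, 6] / [3] / [4] / [7] / [8];  Q = [1, 4, 5] / [2] / [3] / [6] / [7]
  Insert 5 (step 8): P = [1, 2, 5] / [3, 6] / [4] / [7] / [8];  Q = [1, 4, 5] / [2, 8] / [3] / [6] / [7]
Final shape: (3, 2, 1, 1, 1).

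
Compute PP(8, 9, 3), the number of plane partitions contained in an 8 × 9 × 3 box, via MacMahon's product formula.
PP(8, 9, 3) = 198520691512

Evaluate the triple product over i = 1..8, j = 1..9, k = 1..3. The factors are (2/1) · (3/2) · (4/3) · (3/2) · (4/3) · (5/4) · (4/3) · (5/4) · … (216 factors total). The numerators and denominators telescope so the product is an integer; carrying out the multiplication exactly gives PP(8, 9, 3) = 198520691512.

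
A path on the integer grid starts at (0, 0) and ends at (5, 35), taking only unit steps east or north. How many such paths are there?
Number of paths = 658008

A monotone lattice path from (0, 0) to (5, 35) consists of 5 east steps and 35 north steps in some order, so it is determined by which 5 of the 40 steps are east. The count is C(40, 5) = 658008.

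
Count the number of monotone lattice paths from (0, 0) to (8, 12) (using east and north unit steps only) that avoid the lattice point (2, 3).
Number of paths = 75920

Total paths from (0, 0) to (8, 12): C(20, 8) = 125970. Paths through (2, 3): (paths (0, 0) → (2, 3)) × (paths (2, 3) → (8, 12)) = C(5, 2) · C(15, 6) = 10 · 5005 = 50050. Avoidance count = 125970 − 50050 = 75920.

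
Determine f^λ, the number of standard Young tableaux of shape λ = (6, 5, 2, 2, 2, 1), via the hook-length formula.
# SYT of shape (6, 5, 2, 2, 2, 1) = 7920640

Hook-length formula: f^λ = n! / Π hook(c), product over all cells c of the Young diagram. For λ = (6, 5, 2, 2, 2, 1), n = 18 boxes. Hook lengths by row (left-to-right, top-to-bottom): [11, 9, 5, 4, 3, 1]; [9, 7, 3, 2, 1]; [5, 3]; [4, 2]; [3, 1]; [1]. Product of hooks = 808315200. So f^λ = 18! / 808315200 = 6402373705728000 / 808315200 = 7920640.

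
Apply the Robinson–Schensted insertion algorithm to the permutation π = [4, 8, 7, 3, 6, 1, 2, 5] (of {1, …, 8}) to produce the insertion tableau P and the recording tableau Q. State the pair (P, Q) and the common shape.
P = [1, 2, 5] / [3, 6] / [4, 7] / [8];  Q = [1, 2, 8] / [3, 5] / [4, 7] / [6];  common shape = (3, 2, 2, 1)

Row-insert the values π_1, π_2, … into P one at a time, bumping the leftmost entry strictly greater than the inserted value down to the next row. The recording tableau Q records, in position (i, j), the step at which that cell was added to P.
  Insert 4 (step 1): P = [4];  Q = [1]
  Insert 8 (step 2): P = [4, 8];  Q = [1, 2]
  Insert 7 (step 3): P = [4, 7] / [8];  Q = [1, 2] / [3]
  Insert 3 (step 4): P = [3, 7] / [4] / [8];  Q = [1, 2] / [3] / [4]
  Insert 6 (step 5): P = [3, 6] / [4, 7] / [8];  Q = [1, 2] / [3, 5] / [4]
  Insert 1 (step 6): P = [1, 6] / [3, 7] / [4] / [8];  Q = [1, 2] / [3, 5] / [4] / [6]
  Insert 2 (step 7): P = [1, 2] / [3, 6] / [4, 7] / [8];  Q = [1, 2] / [3, 5] / [4, 7] / [6]
  Insert 5 (step 8): P = [1, 2, 5] / [3, 6] / [4, 7] / [8];  Q = [1, 2, 8] / [3, 5] / [4, 7] / [6]
Final shape: (3, 2, 2, 1).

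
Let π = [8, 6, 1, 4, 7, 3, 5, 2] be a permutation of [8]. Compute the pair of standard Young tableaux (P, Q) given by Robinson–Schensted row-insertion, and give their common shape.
P = [1, 2, 5] / [3, 7] / [4] / [6] / [8];  Q = [1, 4, 5] / [2, 7] / [3] / [6] / [8];  common shape = (3, 2, 1, 1, 1)

Row-insert the values π_1, π_2, … into P one at a time, bumping the leftmost entry strictly greater than the inserted value down to the next row. The recording tableau Q records, in position (i, j), the step at which that cell was added to P.
  Insert 8 (step 1): P = [8];  Q = [1]
  Insert 6 (step 2): P = [6] / [8];  Q = [1] / [2]
  Insert 1 (step 3): P = [1] / [6] / [8];  Q = [1] / [2] / [3]
  Insert 4 (step 4): P = [1, 4] / [6] / [8];  Q = [1, 4] / [2] / [3]
  Insert 7 (step 5): P = [1, 4, 7] / [6] / [8];  Q = [1, 4, 5] / [2] / [3]
  Insert 3 (step 6): P = [1, 3, 7] / [4] / [6] / [8];  Q = [1, 4, 5] / [2] / [3] / [6]
  Insert 5 (step 7): P = [1, 3, 5] / [4, 7] / [6] / [8];  Q = [1, 4, 5] / [2, 7] / [3] / [6]
  Insert 2 (step 8): P = [1, 2, 5] / [3, 7] / [4] / [6] / [8];  Q = [1, 4, 5] / [2, 7] / [3] / [6] / [8]
Final shape: (3, 2, 1, 1, 1).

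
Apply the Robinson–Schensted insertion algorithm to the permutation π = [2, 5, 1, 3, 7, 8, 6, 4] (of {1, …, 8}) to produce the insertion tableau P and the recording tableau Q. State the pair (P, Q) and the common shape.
P = [1, 3, 4, 8] / [2, 5, 6] / [7];  Q = [1, 2, 5, 6] / [3, 4, 7] / [8];  common shape = (4, 3, 1)

Row-insert the values π_1, π_2, … into P one at a time, bumping the leftmost entry strictly greater than the inserted value down to the next row. The recording tableau Q records, in position (i, j), the step at which that cell was added to P.
  Insert 2 (step 1): P = [2];  Q = [1]
  Insert 5 (step 2): P = [2, 5];  Q = [1, 2]
  Insert 1 (step 3): P = [1, 5] / [2];  Q = [1, 2] / [3]
  Insert 3 (step 4): P = [1, 3] / [2, 5];  Q = [1, 2] / [3, 4]
  Insert 7 (step 5): P = [1, 3, 7] / [2, 5];  Q = [1, 2, 5] / [3, 4]
  Insert 8 (step 6): P = [1, 3, 7, 8] / [2, 5];  Q = [1, 2, 5, 6] / [3, 4]
  Insert 6 (step 7): P = [1, 3, 6, 8] / [2, 5, 7];  Q = [1, 2, 5, 6] / [3, 4, 7]
  Insert 4 (step 8): P = [1, 3, 4, 8] / [2, 5, 6] / [7];  Q = [1, 2, 5, 6] / [3, 4, 7] / [8]
Final shape: (4, 3, 1).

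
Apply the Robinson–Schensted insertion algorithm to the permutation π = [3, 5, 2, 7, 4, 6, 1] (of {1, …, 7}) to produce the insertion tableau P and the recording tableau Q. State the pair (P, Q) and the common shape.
P = [1, 4, 6] / [2, 5, 7] / [3];  Q = [1, 2, 4] / [3, 5, 6] / [7];  common shape = (3, 3, 1)

Row-insert the values π_1, π_2, … into P one at a time, bumping the leftmost entry strictly greater than the inserted value down to the next row. The recording tableau Q records, in position (i, j), the step at which that cell was added to P.
  Insert 3 (step 1): P = [3];  Q = [1]
  Insert 5 (step 2): P = [3, 5];  Q = [1, 2]
  Insert 2 (step 3): P = [2, 5] / [3];  Q = [1, 2] / [3]
  Insert 7 (step 4): P = [2, 5, 7] / [3];  Q = [1, 2, 4] / [3]
  Insert 4 (step 5): P = [2, 4, 7] / [3, 5];  Q = [1, 2, 4] / [3, 5]
  Insert 6 (step 6): P = [2, 4, 6] / [3, 5, 7];  Q = [1, 2, 4] / [3, 5, 6]
  Insert 1 (step 7): P = [1, 4, 6] / [2, 5, 7] / [3];  Q = [1, 2, 4] / [3, 5, 6] / [7]
Final shape: (3, 3, 1).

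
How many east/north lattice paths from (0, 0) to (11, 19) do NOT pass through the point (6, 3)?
Number of paths = 52917984

Total paths from (0, 0) to (11, 19): C(30, 11) = 54627300. Paths through (6, 3): (paths (0, 0) → (6, 3)) × (paths (6, 3) → (11, 19)) = C(9, 6) · C(21, 5) = 84 · 20349 = 1709316. Avoidance count = 54627300 − 1709316 = 52917984.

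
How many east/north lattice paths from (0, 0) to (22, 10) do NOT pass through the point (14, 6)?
Number of paths = 45326040

Total paths from (0, 0) to (22, 10): C(32, 22) = 64512240. Paths through (14, 6): (paths (0, 0) → (14, 6)) × (paths (14, 6) → (22, 10)) = C(20, 14) · C(12, 8) = 38760 · 495 = 19186200. Avoidance count = 64512240 − 19186200 = 45326040.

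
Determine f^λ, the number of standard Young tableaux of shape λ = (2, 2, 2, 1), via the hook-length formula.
# SYT of shape (2, 2, 2, 1) = 14

Hook-length formula: f^λ = n! / Π hook(c), product over all cells c of the Young diagram. For λ = (2, 2, 2, 1), n = 7 boxes. Hook lengths by row (left-to-right, top-to-bottom): [5, 3]; [4, 2]; [3, 1]; [1]. Product of hooks = 360. So f^λ = 7! / 360 = 5040 / 360 = 14.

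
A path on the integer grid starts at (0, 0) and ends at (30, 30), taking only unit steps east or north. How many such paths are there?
Number of paths = 118264581564861424

A monotone lattice path from (0, 0) to (30, 30) consists of 30 east steps and 30 north steps in some order, so it is determined by which 30 of the 60 steps are east. The count is C(60, 30) = 118264581564861424.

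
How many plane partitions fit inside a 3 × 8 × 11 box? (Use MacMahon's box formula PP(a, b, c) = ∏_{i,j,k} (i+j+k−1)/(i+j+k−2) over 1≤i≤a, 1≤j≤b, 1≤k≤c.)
PP(3, 8, 11) = 4783805983320

Evaluate the triple product over i = 1..3, j = 1..8, k = 1..11. The factors are (2/1) · (3/2) · (4/3) · (5/4) · (6/5) · (7/6) · (8/7) · (9/8) · … (264 factors total). The numerators and denominators telescope so the product is an integer; carrying out the multiplication exactly gives PP(3, 8, 11) = 4783805983320.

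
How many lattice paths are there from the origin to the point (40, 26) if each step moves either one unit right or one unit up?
Number of paths = 1654284096099796392

A monotone lattice path from (0, 0) to (40, 26) consists of 40 east steps and 26 north steps in some order, so it is determined by which 40 of the 66 steps are east. The count is C(66, 40) = 1654284096099796392.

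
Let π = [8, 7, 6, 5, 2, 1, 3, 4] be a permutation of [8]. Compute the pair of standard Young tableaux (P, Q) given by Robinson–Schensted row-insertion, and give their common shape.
P = [1, 3, 4] / [2] / [5] / [6] / [7] / [8];  Q = [1, 7, 8] / [2] / [3] / [4] / [5] / [6];  common shape = (3, 1, 1, 1, 1, 1)

Row-insert the values π_1, π_2, … into P one at a time, bumping the leftmost entry strictly greater than the inserted value down to the next row. The recording tableau Q records, in position (i, j), the step at which that cell was added to P.
  Insert 8 (step 1): P = [8];  Q = [1]
  Insert 7 (step 2): P = [7] / [8];  Q = [1] / [2]
  Insert 6 (step 3): P = [6] / [7] / [8];  Q = [1] / [2] / [3]
  Insert 5 (step 4): P = [5] / [6] / [7] / [8];  Q = [1] / [2] / [3] / [4]
  Insert 2 (step 5): P = [2] / [5] / [6] / [7] / [8];  Q = [1] / [2] / [3] / [4] / [5]
  Insert 1 (step 6): P = [1] / [2] / [5] / [6] / [7] / [8];  Q = [1] / [2] / [3] / [4] / [5] / [6]
  Insert 3 (step 7): P = [1, 3] / [2] / [5] / [6] / [7] / [8];  Q = [1, 7] / [2] / [3] / [4] / [5] / [6]
  Insert 4 (step 8): P = [1, 3, 4] / [2] / [5] / [6] / [7] / [8];  Q = [1, 7, 8] / [2] / [3] / [4] / [5] / [6]
Final shape: (3, 1, 1, 1, 1, 1).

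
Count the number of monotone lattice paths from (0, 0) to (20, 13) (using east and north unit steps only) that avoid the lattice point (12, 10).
Number of paths = 466469850

Total paths from (0, 0) to (20, 13): C(33, 20) = 573166440. Paths through (12, 10): (paths (0, 0) → (12, 10)) × (paths (12, 10) → (20, 13)) = C(22, 12) · C(11, 8) = 646646 · 165 = 106696590. Avoidance count = 573166440 − 106696590 = 466469850.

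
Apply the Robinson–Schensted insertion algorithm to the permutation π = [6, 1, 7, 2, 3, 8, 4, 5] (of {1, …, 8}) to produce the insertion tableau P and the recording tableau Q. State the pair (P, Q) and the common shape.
P = [1, 2, 3, 4, 5] / [6, 7, 8];  Q = [1, 3, 5, 6, 8] / [2, 4, 7];  common shape = (5, 3)

Row-insert the values π_1, π_2, … into P one at a time, bumping the leftmost entry strictly greater than the inserted value down to the next row. The recording tableau Q records, in position (i, j), the step at which that cell was added to P.
  Insert 6 (step 1): P = [6];  Q = [1]
  Insert 1 (step 2): P = [1] / [6];  Q = [1] / [2]
  Insert 7 (step 3): P = [1, 7] / [6];  Q = [1, 3] / [2]
  Insert 2 (step 4): P = [1, 2] / [6, 7];  Q = [1, 3] / [2, 4]
  Insert 3 (step 5): P = [1, 2, 3] / [6, 7];  Q = [1, 3, 5] / [2, 4]
  Insert 8 (step 6): P = [1, 2, 3, 8] / [6, 7];  Q = [1, 3, 5, 6] / [2, 4]
  Insert 4 (step 7): P = [1, 2, 3, 4] / [6, 7, 8];  Q = [1, 3, 5, 6] / [2, 4, 7]
  Insert 5 (step 8): P = [1, 2, 3, 4, 5] / [6, 7, 8];  Q = [1, 3, 5, 6, 8] / [2, 4, 7]
Final shape: (5, 3).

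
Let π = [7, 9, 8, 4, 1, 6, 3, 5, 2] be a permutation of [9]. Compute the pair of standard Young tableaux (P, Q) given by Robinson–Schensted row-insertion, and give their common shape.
P = [1, 2, 5] / [3, 6] / [4, 8] / [7] / [9];  Q = [1, 2, 8] / [3, 6] / [4, 7] / [5] / [9];  common shape = (3, 2, 2, 1, 1)

Row-insert the values π_1, π_2, … into P one at a time, bumping the leftmost entry strictly greater than the inserted value down to the next row. The recording tableau Q records, in position (i, j), the step at which that cell was added to P.
  Insert 7 (step 1): P = [7];  Q = [1]
  Insert 9 (step 2): P = [7, 9];  Q = [1, 2]
  Insert 8 (step 3): P = [7, 8] / [9];  Q = [1, 2] / [3]
  Insert 4 (step 4): P = [4, 8] / [7] / [9];  Q = [1, 2] / [3] / [4]
  Insert 1 (step 5): P = [1, 8] / [4] / [7] / [9];  Q = [1, 2] / [3] / [4] / [5]
  Insert 6 (step 6): P = [1, 6] / [4, 8] / [7] / [9];  Q = [1, 2] / [3, 6] / [4] / [5]
  Insert 3 (step 7): P = [1, 3] / [4, 6] / [7, 8] / [9];  Q = [1, 2] / [3, 6] / [4, 7] / [5]
  Insert 5 (step 8): P = [1, 3, 5] / [4, 6] / [7, 8] / [9];  Q = [1, 2, 8] / [3, 6] / [4, 7] / [5]
  Insert 2 (step 9): P = [1, 2, 5] / [3, 6] / [4, 8] / [7] / [9];  Q = [1, 2, 8] / [3, 6] / [4, 7] / [5] / [9]
Final shape: (3, 2, 2, 1, 1).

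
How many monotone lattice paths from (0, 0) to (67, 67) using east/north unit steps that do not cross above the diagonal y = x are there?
C_67 = 22033725021956517463358552614056949950

These NE paths below the diagonal are counted by the Catalan number C_n = (1/(n + 1)) · C(2n, n). For n = 67: C_67 = (1/68) · C(134, 67) = 1498293301493043187508381577755872596600/68 = 22033725021956517463358552614056949950.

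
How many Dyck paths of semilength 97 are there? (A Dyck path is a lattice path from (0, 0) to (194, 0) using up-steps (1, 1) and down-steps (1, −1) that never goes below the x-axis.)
C_97 = 14657929356129575437016877846657032761712954950899755100

These Dyck paths are counted by the Catalan number C_n = (1/(n + 1)) · C(2n, n). For n = 97: C_97 = (1/98) · C(194, 97) = 1436477076900698392827654028972389210647869585188175999800/98 = 14657929356129575437016877846657032761712954950899755100.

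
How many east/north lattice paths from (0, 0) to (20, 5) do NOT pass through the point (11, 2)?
Number of paths = 35970

Total paths from (0, 0) to (20, 5): C(25, 20) = 53130. Paths through (11, 2): (paths (0, 0) → (11, 2)) × (paths (11, 2) → (20, 5)) = C(13, 11) · C(12, 9) = 78 · 220 = 17160. Avoidance count = 53130 − 17160 = 35970.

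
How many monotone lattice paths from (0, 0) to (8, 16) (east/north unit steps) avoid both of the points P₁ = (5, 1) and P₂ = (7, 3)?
Number of paths = 729399

Inclusion–exclusion. Total paths: C(24, 8) = 735471. Through P₁: C(6, 5)·C(18, 3) = 4896. Through P₂: C(10, 7)·C(14, 1) = 1680. Since P₁ is strictly southwest of P₂, a monotone path through both must visit P₁ then P₂; paths through both = C(6, 5)·C(4, 2)·C(14, 1) = 504. Avoid both = 735471 − 4896 − 1680 + 504 = 729399.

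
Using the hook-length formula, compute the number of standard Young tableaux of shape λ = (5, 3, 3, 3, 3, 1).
# SYT of shape (5, 3, 3, 3, 3, 1) = 2362932

Hook-length formula: f^λ = n! / Π hook(c), product over all cells c of the Young diagram. For λ = (5, 3, 3, 3, 3, 1), n = 18 boxes. Hook lengths by row (left-to-right, top-to-bottom): [10, 8, 7, 2, 1]; [7, 5, 4]; [6, 4, 3]; [5, 3, 2]; [4, 2, 1]; [1]. Product of hooks = 2709504000. So f^λ = 18! / 2709504000 = 6402373705728000 / 2709504000 = 2362932.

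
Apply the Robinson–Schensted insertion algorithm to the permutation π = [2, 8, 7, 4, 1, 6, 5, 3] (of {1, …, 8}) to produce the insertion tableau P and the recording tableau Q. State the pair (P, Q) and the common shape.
P = [1, 3, 5] / [2, 4] / [6] / [7] / [8];  Q = [1, 2, 6] / [3, 7] / [4] / [5] / [8];  common shape = (3, 2, 1, 1, 1)

Row-insert the values π_1, π_2, … into P one at a time, bumping the leftmost entry strictly greater than the inserted value down to the next row. The recording tableau Q records, in position (i, j), the step at which that cell was added to P.
  Insert 2 (step 1): P = [2];  Q = [1]
  Insert 8 (step 2): P = [2, 8];  Q = [1, 2]
  Insert 7 (step 3): P = [2, 7] / [8];  Q = [1, 2] / [3]
  Insert 4 (step 4): P = [2, 4] / [7] / [8];  Q = [1, 2] / [3] / [4]
  Insert 1 (step 5): P = [1, 4] / [2] / [7] / [8];  Q = [1, 2] / [3] / [4] / [5]
  Insert 6 (step 6): P = [1, 4, 6] / [2] / [7] / [8];  Q = [1, 2, 6] / [3] / [4] / [5]
  Insert 5 (step 7): P = [1, 4, 5] / [2, 6] / [7] / [8];  Q = [1, 2, 6] / [3, 7] / [4] / [5]
  Insert 3 (step 8): P = [1, 3, 5] / [2, 4] / [6] / [7] / [8];  Q = [1, 2, 6] / [3, 7] / [4] / [5] / [8]
Final shape: (3, 2, 1, 1, 1).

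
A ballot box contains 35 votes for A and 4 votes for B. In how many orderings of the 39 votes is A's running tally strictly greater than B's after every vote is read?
Strict-lead orderings = 65379

Total orderings of the 39 votes with 35 for A: C(39, 35) = 82251. By the Bertrand ballot formula (Cycle Lemma / reflection principle), the number of orderings in which A is strictly ahead of B throughout is (p − q)/(p + q) · C(p + q, p) = (35 − 4)/(35 + 4) · 82251 = 65379.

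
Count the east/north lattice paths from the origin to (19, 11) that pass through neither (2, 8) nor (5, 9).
Number of paths = 54357360

Inclusion–exclusion. Total paths: C(30, 19) = 54627300. Through P₁: C(10, 2)·C(20, 17) = 51300. Through P₂: C(14, 5)·C(16, 14) = 240240. Since P₁ is strictly southwest of P₂, a monotone path through both must visit P₁ then P₂; paths through both = C(10, 2)·C(4, 3)·C(16, 14) = 21600. Avoid both = 54627300 − 51300 − 240240 + 21600 = 54357360.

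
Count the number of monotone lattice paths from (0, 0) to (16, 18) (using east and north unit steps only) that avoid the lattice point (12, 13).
Number of paths = 1548723630

Total paths from (0, 0) to (16, 18): C(34, 16) = 2203961430. Paths through (12, 13): (paths (0, 0) → (12, 13)) × (paths (12, 13) → (16, 18)) = C(25, 12) · C(9, 4) = 5200300 · 126 = 655237800. Avoidance count = 2203961430 − 655237800 = 1548723630.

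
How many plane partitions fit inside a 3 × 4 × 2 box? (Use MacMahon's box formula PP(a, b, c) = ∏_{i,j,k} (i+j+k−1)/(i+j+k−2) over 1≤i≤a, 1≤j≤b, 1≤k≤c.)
PP(3, 4, 2) = 490

Evaluate the triple product over i = 1..3, j = 1..4, k = 1..2. The factors are (2/1) · (3/2) · (3/2) · (4/3) · (4/3) · (5/4) · (5/4) · (6/5) · … (24 factors total). The numerators and denominators telescope so the product is an integer; carrying out the multiplication exactly gives PP(3, 4, 2) = 490.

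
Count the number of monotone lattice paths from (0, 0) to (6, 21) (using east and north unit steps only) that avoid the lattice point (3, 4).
Number of paths = 256110

Total paths from (0, 0) to (6, 21): C(27, 6) = 296010. Paths through (3, 4): (paths (0, 0) → (3, 4)) × (paths (3, 4) → (6, 21)) = C(7, 3) · C(20, 3) = 35 · 1140 = 39900. Avoidance count = 296010 − 39900 = 256110.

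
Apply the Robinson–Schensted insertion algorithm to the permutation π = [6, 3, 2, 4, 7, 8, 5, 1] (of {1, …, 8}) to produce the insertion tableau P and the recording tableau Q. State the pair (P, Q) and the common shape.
P = [1, 4, 5, 8] / [2, 7] / [3] / [6];  Q = [1, 4, 5, 6] / [2, 7] / [3] / [8];  common shape = (4, 2, 1, 1)

Row-insert the values π_1, π_2, … into P one at a time, bumping the leftmost entry strictly greater than the inserted value down to the next row. The recording tableau Q records, in position (i, j), the step at which that cell was added to P.
  Insert 6 (step 1): P = [6];  Q = [1]
  Insert 3 (step 2): P = [3] / [6];  Q = [1] / [2]
  Insert 2 (step 3): P = [2] / [3] / [6];  Q = [1] / [2] / [3]
  Insert 4 (step 4): P = [2, 4] / [3] / [6];  Q = [1, 4] / [2] / [3]
  Insert 7 (step 5): P = [2, 4, 7] / [3] / [6];  Q = [1, 4, 5] / [2] / [3]
  Insert 8 (step 6): P = [2, 4, 7, 8] / [3] / [6];  Q = [1, 4, 5, 6] / [2] / [3]
  Insert 5 (step 7): P = [2, 4, 5, 8] / [3, 7] / [6];  Q = [1, 4, 5, 6] / [2, 7] / [3]
  Insert 1 (step 8): P = [1, 4, 5, 8] / [2, 7] / [3] / [6];  Q = [1, 4, 5, 6] / [2, 7] / [3] / [8]
Final shape: (4, 2, 1, 1).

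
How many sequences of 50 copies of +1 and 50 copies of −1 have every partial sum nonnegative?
C_50 = 1978261657756160653623774456

These ballot sequences are counted by the Catalan number C_n = (1/(n + 1)) · C(2n, n). For n = 50: C_50 = (1/51) · C(100, 50) = 100891344545564193334812497256/51 = 1978261657756160653623774456.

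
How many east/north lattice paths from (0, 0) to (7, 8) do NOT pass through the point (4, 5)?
Number of paths = 3915

Total paths from (0, 0) to (7, 8): C(15, 7) = 6435. Paths through (4, 5): (paths (0, 0) → (4, 5)) × (paths (4, 5) → (7, 8)) = C(9, 4) · C(6, 3) = 126 · 20 = 2520. Avoidance count = 6435 − 2520 = 3915.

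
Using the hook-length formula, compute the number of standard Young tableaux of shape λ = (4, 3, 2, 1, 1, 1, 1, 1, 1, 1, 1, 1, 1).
# SYT of shape (4, 3, 2, 1, 1, 1, 1, 1, 1, 1, 1, 1, 1) = 277134

Hook-length formula: f^λ = n! / Π hook(c), product over all cells c of the Young diagram. For λ = (4, 3, 2, 1, 1, 1, 1, 1, 1, 1, 1, 1, 1), n = 19 boxes. Hook lengths by row (left-to-right, top-to-bottom): [16, 5, 3, 1]; [14, 3, 1]; [12, 1]; [10]; [9]; [8]; [7]; [6]; [5]; [4]; [3]; [2]; [1]. Product of hooks = 438939648000. So f^λ = 19! / 438939648000 = 121645100408832000 / 438939648000 = 277134.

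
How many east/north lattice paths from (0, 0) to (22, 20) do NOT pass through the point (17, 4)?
Number of paths = 513669818655

Total paths from (0, 0) to (22, 20): C(42, 22) = 513791607420. Paths through (17, 4): (paths (0, 0) → (17, 4)) × (paths (17, 4) → (22, 20)) = C(21, 17) · C(21, 5) = 5985 · 20349 = 121788765. Avoidance count = 513791607420 − 121788765 = 513669818655.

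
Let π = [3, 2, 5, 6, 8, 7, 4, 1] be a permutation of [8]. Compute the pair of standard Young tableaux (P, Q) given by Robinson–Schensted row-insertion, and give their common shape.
P = [1, 4, 6, 7] / [2, 5] / [3] / [8];  Q = [1, 3, 4, 5] / [2, 6] / [7] / [8];  common shape = (4, 2, 1, 1)

Row-insert the values π_1, π_2, … into P one at a time, bumping the leftmost entry strictly greater than the inserted value down to the next row. The recording tableau Q records, in position (i, j), the step at which that cell was added to P.
  Insert 3 (step 1): P = [3];  Q = [1]
  Insert 2 (step 2): P = [2] / [3];  Q = [1] / [2]
  Insert 5 (step 3): P = [2, 5] / [3];  Q = [1, 3] / [2]
  Insert 6 (step 4): P = [2, 5, 6] / [3];  Q = [1, 3, 4] / [2]
  Insert 8 (step 5): P = [2, 5, 6, 8] / [3];  Q = [1, 3, 4, 5] / [2]
  Insert 7 (step 6): P = [2, 5, 6, 7] / [3, 8];  Q = [1, 3, 4, 5] / [2, 6]
  Insert 4 (step 7): P = [2, 4, 6, 7] / [3, 5] / [8];  Q = [1, 3, 4, 5] / [2, 6] / [7]
  Insert 1 (step 8): P = [1, 4, 6, 7] / [2, 5] / [3] / [8];  Q = [1, 3, 4, 5] / [2, 6] / [7] / [8]
Final shape: (4, 2, 1, 1).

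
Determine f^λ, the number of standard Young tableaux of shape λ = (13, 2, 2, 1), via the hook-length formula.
# SYT of shape (13, 2, 2, 1) = 29835

Hook-length formula: f^λ = n! / Π hook(c), product over all cells c of the Young diagram. For λ = (13, 2, 2, 1), n = 18 boxes. Hook lengths by row (left-to-right, top-to-bottom): [16, 14, 11, 10, 9, 8, 7, 6, 5, 4, 3, 2, 1]; [4, 2]; [3, 1]; [1]. Product of hooks = 214592716800. So f^λ = 18! / 214592716800 = 6402373705728000 / 214592716800 = 29835.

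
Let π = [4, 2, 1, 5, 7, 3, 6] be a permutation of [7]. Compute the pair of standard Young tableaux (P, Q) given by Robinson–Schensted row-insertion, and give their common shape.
P = [1, 3, 6] / [2, 5, 7] / [4];  Q = [1, 4, 5] / [2, 6, 7] / [3];  common shape = (3, 3, 1)

Row-insert the values π_1, π_2, … into P one at a time, bumping the leftmost entry strictly greater than the inserted value down to the next row. The recording tableau Q records, in position (i, j), the step at which that cell was added to P.
  Insert 4 (step 1): P = [4];  Q = [1]
  Insert 2 (step 2): P = [2] / [4];  Q = [1] / [2]
  Insert 1 (step 3): P = [1] / [2] / [4];  Q = [1] / [2] / [3]
  Insert 5 (step 4): P = [1, 5] / [2] / [4];  Q = [1, 4] / [2] / [3]
  Insert 7 (step 5): P = [1, 5, 7] / [2] / [4];  Q = [1, 4, 5] / [2] / [3]
  Insert 3 (step 6): P = [1, 3, 7] / [2, 5] / [4];  Q = [1, 4, 5] / [2, 6] / [3]
  Insert 6 (step 7): P = [1, 3, 6] / [2, 5, 7] / [4];  Q = [1, 4, 5] / [2, 6, 7] / [3]
Final shape: (3, 3, 1).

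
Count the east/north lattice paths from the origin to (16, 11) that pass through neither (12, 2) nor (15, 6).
Number of paths = 12666356

Inclusion–exclusion. Total paths: C(27, 16) = 13037895. Through P₁: C(14, 12)·C(13, 4) = 65065. Through P₂: C(21, 15)·C(6, 1) = 325584. Since P₁ is strictly southwest of P₂, a monotone path through both must visit P₁ then P₂; paths through both = C(14, 12)·C(7, 3)·C(6, 1) = 19110. Avoid both = 13037895 − 65065 − 325584 + 19110 = 12666356.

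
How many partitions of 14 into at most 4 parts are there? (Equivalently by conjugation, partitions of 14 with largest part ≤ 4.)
p(14, parts ≤ 4) = 47

Partitions of 14 with all parts ≤ 4: 4+4+4+2, 4+4+4+1+1, 4+4+3+3, 4+4+3+2+1, 4+4+3+1+1+1, 4+4+2+2+2, 4+4+2+2+1+1, 4+4+2+1+1+1+1, 4+4+1+1+1+1+1+1, 4+3+3+3+1, 4+3+3+2+2, 4+3+3+2+1+1, 4+3+3+1+1+1+1, 4+3+2+2+2+1, 4+3+2+2+1+1+1, 4+3+2+1+1+1+1+1, 4+3+1+1+1+1+1+1+1, 4+2+2+2+2+2, 4+2+2+2+2+1+1, 4+2+2+2+1+1+1+1, 4+2+2+1+1+1+1+1+1, 4+2+1+1+1+1+1+1+1+1, 4+1+1+1+1+1+1+1+1+1+1, 3+3+3+3+2, 3+3+3+3+1+1, 3+3+3+2+2+1, 3+3+3+2+1+1+1, 3+3+3+1+1+1+1+1, 3+3+2+2+2+2, 3+3+2+2+2+1+1, … (47 total). Count = 47.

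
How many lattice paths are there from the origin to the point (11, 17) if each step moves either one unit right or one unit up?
Number of paths = 21474180

A monotone lattice path from (0, 0) to (11, 17) consists of 11 east steps and 17 north steps in some order, so it is determined by which 11 of the 28 steps are east. The count is C(28, 11) = 21474180.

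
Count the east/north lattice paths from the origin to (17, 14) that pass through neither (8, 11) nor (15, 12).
Number of paths = 147879261

Inclusion–exclusion. Total paths: C(31, 17) = 265182525. Through P₁: C(19, 8)·C(12, 9) = 16628040. Through P₂: C(27, 15)·C(4, 2) = 104303160. Since P₁ is strictly southwest of P₂, a monotone path through both must visit P₁ then P₂; paths through both = C(19, 8)·C(8, 7)·C(4, 2) = 3627936. Avoid both = 265182525 − 16628040 − 104303160 + 3627936 = 147879261.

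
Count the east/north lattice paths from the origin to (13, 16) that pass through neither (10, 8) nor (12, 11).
Number of paths = 55156857

Inclusion–exclusion. Total paths: C(29, 13) = 67863915. Through P₁: C(18, 10)·C(11, 3) = 7220070. Through P₂: C(23, 12)·C(6, 1) = 8112468. Since P₁ is strictly southwest of P₂, a monotone path through both must visit P₁ then P₂; paths through both = C(18, 10)·C(5, 2)·C(6, 1) = 2625480. Avoid both = 67863915 − 7220070 − 8112468 + 2625480 = 55156857.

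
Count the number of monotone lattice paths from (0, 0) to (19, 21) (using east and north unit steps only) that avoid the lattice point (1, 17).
Number of paths = 131282276730

Total paths from (0, 0) to (19, 21): C(40, 19) = 131282408400. Paths through (1, 17): (paths (0, 0) → (1, 17)) × (paths (1, 17) → (19, 21)) = C(18, 1) · C(22, 18) = 18 · 7315 = 131670. Avoidance count = 131282408400 − 131670 = 131282276730.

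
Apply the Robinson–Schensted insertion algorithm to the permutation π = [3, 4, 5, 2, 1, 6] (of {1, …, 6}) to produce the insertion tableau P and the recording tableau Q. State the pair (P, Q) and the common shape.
P = [1, 4, 5, 6] / [2] / [3];  Q = [1, 2, 3, 6] / [4] / [5];  common shape = (4, 1, 1)

Row-insert the values π_1, π_2, … into P one at a time, bumping the leftmost entry strictly greater than the inserted value down to the next row. The recording tableau Q records, in position (i, j), the step at which that cell was added to P.
  Insert 3 (step 1): P = [3];  Q = [1]
  Insert 4 (step 2): P = [3, 4];  Q = [1, 2]
  Insert 5 (step 3): P = [3, 4, 5];  Q = [1, 2, 3]
  Insert 2 (step 4): P = [2, 4, 5] / [3];  Q = [1, 2, 3] / [4]
  Insert 1 (step 5): P = [1, 4, 5] / [2] / [3];  Q = [1, 2, 3] / [4] / [5]
  Insert 6 (step 6): P = [1, 4, 5, 6] / [2] / [3];  Q = [1, 2, 3, 6] / [4] / [5]
Final shape: (4, 1, 1).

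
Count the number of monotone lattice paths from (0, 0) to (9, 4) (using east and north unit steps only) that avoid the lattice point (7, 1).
Number of paths = 635

Total paths from (0, 0) to (9, 4): C(13, 9) = 715. Paths through (7, 1): (paths (0, 0) → (7, 1)) × (paths (7, 1) → (9, 4)) = C(8, 7) · C(5, 2) = 8 · 10 = 80. Avoidance count = 715 − 80 = 635.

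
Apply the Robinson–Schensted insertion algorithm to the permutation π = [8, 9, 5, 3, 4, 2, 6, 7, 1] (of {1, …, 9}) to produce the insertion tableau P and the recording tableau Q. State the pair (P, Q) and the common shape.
P = [1, 4, 6, 7] / [2, 9] / [3] / [5] / [8];  Q = [1, 2, 7, 8] / [3, 5] / [4] / [6] / [9];  common shape = (4, 2, 1, 1, 1)

Row-insert the values π_1, π_2, … into P one at a time, bumping the leftmost entry strictly greater than the inserted value down to the next row. The recording tableau Q records, in position (i, j), the step at which that cell was added to P.
  Insert 8 (step 1): P = [8];  Q = [1]
  Insert 9 (step 2): P = [8, 9];  Q = [1, 2]
  Insert 5 (step 3): P = [5, 9] / [8];  Q = [1, 2] / [3]
  Insert 3 (step 4): P = [3, 9] / [5] / [8];  Q = [1, 2] / [3] / [4]
  Insert 4 (step 5): P = [3, 4] / [5, 9] / [8];  Q = [1, 2] / [3, 5] / [4]
  Insert 2 (step 6): P = [2, 4] / [3, 9] / [5] / [8];  Q = [1, 2] / [3, 5] / [4] / [6]
  Insert 6 (step 7): P = [2, 4, 6] / [3, 9] / [5] / [8];  Q = [1, 2, 7] / [3, 5] / [4] / [6]
  Insert 7 (step 8): P = [2, 4, 6, 7] / [3, 9] / [5] / [8];  Q = [1, 2, 7, 8] / [3, 5] / [4] / [6]
  Insert 1 (step 9): P = [1, 4, 6, 7] / [2, 9] / [3] / [5] / [8];  Q = [1, 2, 7, 8] / [3, 5] / [4] / [6] / [9]
Final shape: (4, 2, 1, 1, 1).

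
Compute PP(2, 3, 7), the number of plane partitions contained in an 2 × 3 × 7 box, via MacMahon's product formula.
PP(2, 3, 7) = 4950

Evaluate the triple product over i = 1..2, j = 1..3, k = 1..7. The factors are (2/1) · (3/2) · (4/3) · (5/4) · (6/5) · (7/6) · (8/7) · (3/2) · … (42 factors total). The numerators and denominators telescope so the product is an integer; carrying out the multiplication exactly gives PP(2, 3, 7) = 4950.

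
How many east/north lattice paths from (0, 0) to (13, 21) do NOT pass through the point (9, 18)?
Number of paths = 763944885

Total paths from (0, 0) to (13, 21): C(34, 13) = 927983760. Paths through (9, 18): (paths (0, 0) → (9, 18)) × (paths (9, 18) → (13, 21)) = C(27, 9) · C(7, 4) = 4686825 · 35 = 164038875. Avoidance count = 927983760 − 164038875 = 763944885.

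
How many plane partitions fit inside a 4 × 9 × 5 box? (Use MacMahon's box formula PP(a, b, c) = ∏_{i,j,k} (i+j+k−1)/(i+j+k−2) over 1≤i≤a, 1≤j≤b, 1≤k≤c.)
PP(4, 9, 5) = 23029990984

Evaluate the triple product over i = 1..4, j = 1..9, k = 1..5. The factors are (2/1) · (3/2) · (4/3) · (5/4) · (6/5) · (3/2) · (4/3) · (5/4) · … (180 factors total). The numerators and denominators telescope so the product is an integer; carrying out the multiplication exactly gives PP(4, 9, 5) = 23029990984.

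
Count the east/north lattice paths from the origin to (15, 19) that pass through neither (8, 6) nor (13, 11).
Number of paths = 1544902500

Inclusion–exclusion. Total paths: C(34, 15) = 1855967520. Through P₁: C(14, 8)·C(20, 7) = 232792560. Through P₂: C(24, 13)·C(10, 2) = 112326480. Since P₁ is strictly southwest of P₂, a monotone path through both must visit P₁ then P₂; paths through both = C(14, 8)·C(10, 5)·C(10, 2) = 34054020. Avoid both = 1855967520 − 232792560 − 112326480 + 34054020 = 1544902500.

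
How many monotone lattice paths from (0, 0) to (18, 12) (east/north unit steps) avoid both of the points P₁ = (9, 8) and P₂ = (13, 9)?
Number of paths = 48062855

Inclusion–exclusion. Total paths: C(30, 18) = 86493225. Through P₁: C(17, 9)·C(13, 9) = 17381650. Through P₂: C(22, 13)·C(8, 5) = 27855520. Since P₁ is strictly southwest of P₂, a monotone path through both must visit P₁ then P₂; paths through both = C(17, 9)·C(5, 4)·C(8, 5) = 6806800. Avoid both = 86493225 − 17381650 − 27855520 + 6806800 = 48062855.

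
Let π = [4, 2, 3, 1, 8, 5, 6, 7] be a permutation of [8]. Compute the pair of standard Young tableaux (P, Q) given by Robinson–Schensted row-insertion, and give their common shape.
P = [1, 3, 5, 6, 7] / [2, 8] / [4];  Q = [1, 3, 5, 7, 8] / [2, 6] / [4];  common shape = (5, 2, 1)

Row-insert the values π_1, π_2, … into P one at a time, bumping the leftmost entry strictly greater than the inserted value down to the next row. The recording tableau Q records, in position (i, j), the step at which that cell was added to P.
  Insert 4 (step 1): P = [4];  Q = [1]
  Insert 2 (step 2): P = [2] / [4];  Q = [1] / [2]
  Insert 3 (step 3): P = [2, 3] / [4];  Q = [1, 3] / [2]
  Insert 1 (step 4): P = [1, 3] / [2] / [4];  Q = [1, 3] / [2] / [4]
  Insert 8 (step 5): P = [1, 3, 8] / [2] / [4];  Q = [1, 3, 5] / [2] / [4]
  Insert 5 (step 6): P = [1, 3, 5] / [2, 8] / [4];  Q = [1, 3, 5] / [2, 6] / [4]
  Insert 6 (step 7): P = [1, 3, 5, 6] / [2, 8] / [4];  Q = [1, 3, 5, 7] / [2, 6] / [4]
  Insert 7 (step 8): P = [1, 3, 5, 6, 7] / [2, 8] / [4];  Q = [1, 3, 5, 7, 8] / [2, 6] / [4]
Final shape: (5, 2, 1).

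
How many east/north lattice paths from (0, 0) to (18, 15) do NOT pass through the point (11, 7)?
Number of paths = 832370880

Total paths from (0, 0) to (18, 15): C(33, 18) = 1037158320. Paths through (11, 7): (paths (0, 0) → (11, 7)) × (paths (11, 7) → (18, 15)) = C(18, 11) · C(15, 7) = 31824 · 6435 = 204787440. Avoidance count = 1037158320 − 204787440 = 832370880.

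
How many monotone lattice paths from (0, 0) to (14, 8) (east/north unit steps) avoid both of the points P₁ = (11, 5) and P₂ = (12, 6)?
Number of paths = 173442

Inclusion–exclusion. Total paths: C(22, 14) = 319770. Through P₁: C(16, 11)·C(6, 3) = 87360. Through P₂: C(18, 12)·C(4, 2) = 111384. Since P₁ is strictly southwest of P₂, a monotone path through both must visit P₁ then P₂; paths through both = C(16, 11)·C(2, 1)·C(4, 2) = 52416. Avoid both = 319770 − 87360 − 111384 + 52416 = 173442.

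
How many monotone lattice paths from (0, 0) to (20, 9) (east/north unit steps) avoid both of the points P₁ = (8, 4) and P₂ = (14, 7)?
Number of paths = 4860345

Inclusion–exclusion. Total paths: C(29, 20) = 10015005. Through P₁: C(12, 8)·C(17, 12) = 3063060. Through P₂: C(21, 14)·C(8, 6) = 3255840. Since P₁ is strictly southwest of P₂, a monotone path through both must visit P₁ then P₂; paths through both = C(12, 8)·C(9, 6)·C(8, 6) = 1164240. Avoid both = 10015005 − 3063060 − 3255840 + 1164240 = 4860345.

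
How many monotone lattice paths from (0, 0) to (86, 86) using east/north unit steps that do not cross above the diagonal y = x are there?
C_86 = 4180080073556524734514695828170907458428751314320

These NE paths below the diagonal are counted by the Catalan number C_n = (1/(n + 1)) · C(2n, n). For n = 86: C_86 = (1/87) · C(172, 86) = 363666966399417651902778537050868948883301364345840/87 = 4180080073556524734514695828170907458428751314320.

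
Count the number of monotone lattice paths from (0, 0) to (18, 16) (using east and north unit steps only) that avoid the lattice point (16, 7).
Number of paths = 2190477795

Total paths from (0, 0) to (18, 16): C(34, 18) = 2203961430. Paths through (16, 7): (paths (0, 0) → (16, 7)) × (paths (16, 7) → (18, 16)) = C(23, 16) · C(11, 2) = 245157 · 55 = 13483635. Avoidance count = 2203961430 − 13483635 = 2190477795.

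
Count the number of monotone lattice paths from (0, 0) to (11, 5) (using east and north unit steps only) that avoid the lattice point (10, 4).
Number of paths = 2366

Total paths from (0, 0) to (11, 5): C(16, 11) = 4368. Paths through (10, 4): (paths (0, 0) → (10, 4)) × (paths (10, 4) → (11, 5)) = C(14, 10) · C(2, 1) = 1001 · 2 = 2002. Avoidance count = 4368 − 2002 = 2366.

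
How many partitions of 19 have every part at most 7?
p(19, parts ≤ 7) = 300

Use the recurrence p(n, m) = p(n, m−1) + p(n−m, m): either the largest part is < m (count p(n, m−1)) or the largest part is exactly m (remove one copy of m, count p(n−m, m)). With p(0, ·) = 1 this gives p(19, parts ≤ 7) = 300. (By conjugating Young diagrams, this also counts partitions of 19 into at most 7 parts.)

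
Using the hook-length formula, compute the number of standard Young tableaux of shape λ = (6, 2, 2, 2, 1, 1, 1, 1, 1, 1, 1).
# SYT of shape (6, 2, 2, 2, 1, 1, 1, 1, 1, 1, 1) = 1322685

Hook-length formula: f^λ = n! / Π hook(c), product over all cells c of the Young diagram. For λ = (6, 2, 2, 2, 1, 1, 1, 1, 1, 1, 1), n = 19 boxes. Hook lengths by row (left-to-right, top-to-bottom): [16, 8, 4, 3, 2, 1]; [11, 3]; [10, 2]; [9, 1]; [7]; [6]; [5]; [4]; [3]; [2]; [1]. Product of hooks = 91968307200. So f^λ = 19! / 91968307200 = 121645100408832000 / 91968307200 = 1322685.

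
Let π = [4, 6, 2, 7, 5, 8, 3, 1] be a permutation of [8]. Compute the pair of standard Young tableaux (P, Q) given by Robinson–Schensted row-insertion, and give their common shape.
P = [1, 3, 7, 8] / [2, 5] / [4] / [6];  Q = [1, 2, 4, 6] / [3, 5] / [7] / [8];  common shape = (4, 2, 1, 1)

Row-insert the values π_1, π_2, … into P one at a time, bumping the leftmost entry strictly greater than the inserted value down to the next row. The recording tableau Q records, in position (i, j), the step at which that cell was added to P.
  Insert 4 (step 1): P = [4];  Q = [1]
  Insert 6 (step 2): P = [4, 6];  Q = [1, 2]
  Insert 2 (step 3): P = [2, 6] / [4];  Q = [1, 2] / [3]
  Insert 7 (step 4): P = [2, 6, 7] / [4];  Q = [1, 2, 4] / [3]
  Insert 5 (step 5): P = [2, 5, 7] / [4, 6];  Q = [1, 2, 4] / [3, 5]
  Insert 8 (step 6): P = [2, 5, 7, 8] / [4, 6];  Q = [1, 2, 4, 6] / [3, 5]
  Insert 3 (step 7): P = [2, 3, 7, 8] / [4, 5] / [6];  Q = [1, 2, 4, 6] / [3, 5] / [7]
  Insert 1 (step 8): P = [1, 3, 7, 8] / [2, 5] / [4] / [6];  Q = [1, 2, 4, 6] / [3, 5] / [7] / [8]
Final shape: (4, 2, 1, 1).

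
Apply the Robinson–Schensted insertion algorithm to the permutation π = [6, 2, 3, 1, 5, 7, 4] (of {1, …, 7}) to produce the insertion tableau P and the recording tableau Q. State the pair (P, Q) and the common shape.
P = [1, 3, 4, 7] / [2, 5] / [6];  Q = [1, 3, 5, 6] / [2, 7] / [4];  common shape = (4, 2, 1)

Row-insert the values π_1, π_2, … into P one at a time, bumping the leftmost entry strictly greater than the inserted value down to the next row. The recording tableau Q records, in position (i, j), the step at which that cell was added to P.
  Insert 6 (step 1): P = [6];  Q = [1]
  Insert 2 (step 2): P = [2] / [6];  Q = [1] / [2]
  Insert 3 (step 3): P = [2, 3] / [6];  Q = [1, 3] / [2]
  Insert 1 (step 4): P = [1, 3] / [2] / [6];  Q = [1, 3] / [2] / [4]
  Insert 5 (step 5): P = [1, 3, 5] / [2] / [6];  Q = [1, 3, 5] / [2] / [4]
  Insert 7 (step 6): P = [1, 3, 5, 7] / [2] / [6];  Q = [1, 3, 5, 6] / [2] / [4]
  Insert 4 (step 7): P = [1, 3, 4, 7] / [2, 5] / [6];  Q = [1, 3, 5, 6] / [2, 7] / [4]
Final shape: (4, 2, 1).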